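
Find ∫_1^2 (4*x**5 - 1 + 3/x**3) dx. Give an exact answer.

By the power rule, an antiderivative is F(x) = 2*x**6/3 - x - 3/(2*x**2).
Then F(2) - F(1) = (967/24) - (-11/6) = 337/8.

337/8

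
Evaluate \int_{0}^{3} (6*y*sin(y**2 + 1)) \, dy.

3*cos(1) - 3*cos(10)

Let u = y**2 + 1, so du = 2*y dy. When y = 0, u = 1; when y = 3, u = 10.
The integral becomes 3·∫ sin(u) du from 1 to 10, with antiderivative -3*cos(u).
Back in y: F(y) = -3*cos(y**2 + 1).
Then F(3) - F(0) = (-3*cos(10)) - (-3*cos(1)) = 3*cos(1) - 3*cos(10).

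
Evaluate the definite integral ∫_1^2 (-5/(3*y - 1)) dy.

An antiderivative is F(y) = -5*log(3*y - 1)/3.
Then F(2) - F(1) = (-5*log(5)/3) - (-5*log(2)/3) = -5*log(5)/3 + 5*log(2)/3.

-5*log(5)/3 + 5*log(2)/3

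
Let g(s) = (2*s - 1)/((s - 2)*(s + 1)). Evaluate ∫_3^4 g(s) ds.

Factor the denominator: s**2 - s - 2 = (s + 1)(s - 2).
Partial fractions: (2*s - 1)/((s - 2)*(s + 1)) = 1/(s + 1) + 1/(s - 2).
An antiderivative is F(s) = log(s - 2) + log(s + 1).
Then F(4) - F(3) = (log(10)) - (log(4)) = log(5/2).

log(5/2)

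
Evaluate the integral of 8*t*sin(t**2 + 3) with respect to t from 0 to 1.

4*cos(3) - 4*cos(4)

Let u = t**2 + 3, so du = 2*t dt. When t = 0, u = 3; when t = 1, u = 4.
The integral becomes 4·∫ sin(u) du from 3 to 4, with antiderivative -4*cos(u).
Back in t: F(t) = -4*cos(t**2 + 3).
Then F(1) - F(0) = (-4*cos(4)) - (-4*cos(3)) = 4*cos(3) - 4*cos(4).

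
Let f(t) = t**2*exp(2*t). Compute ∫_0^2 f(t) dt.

-1/4 + 5*exp(4)/4

Integrate by parts twice (u = t^2, dv = exp(2*t) dt).
An antiderivative is F(t) = (2*t**2 - 2*t + 1)*exp(2*t)/4.
Then F(2) - F(0) = (5*exp(4)/4) - (1/4) = -1/4 + 5*exp(4)/4.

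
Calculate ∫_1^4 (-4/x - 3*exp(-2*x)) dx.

An antiderivative is F(x) = -4*log(x) + 3*exp(-2*x)/2.
Then F(4) - F(1) = (-8*log(2) + 3*exp(-8)/2) - (3*exp(-2)/2) = -8*log(2) - 3*exp(-2)/2 + 3*exp(-8)/2.

-8*log(2) - 3*exp(-2)/2 + 3*exp(-8)/2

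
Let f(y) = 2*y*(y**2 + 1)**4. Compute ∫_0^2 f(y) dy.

3124/5

Let u = y**2 + 1, so du = 2*y dy. When y = 0, u = 1; when y = 2, u = 5.
The integral becomes ∫ u**4 du from 1 to 5, with antiderivative u**5/5.
Back in y: F(y) = (y**2 + 1)**5/5.
Then F(2) - F(0) = (625) - (1/5) = 3124/5.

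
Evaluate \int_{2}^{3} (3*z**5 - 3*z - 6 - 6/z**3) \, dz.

By the power rule, an antiderivative is F(z) = z**6/2 - 3*z**2/2 - 6*z + 3/z**2.
Then F(3) - F(2) = (1000/3) - (59/4) = 3823/12.

3823/12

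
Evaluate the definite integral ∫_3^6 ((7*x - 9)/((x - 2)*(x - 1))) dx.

Factor the denominator: x**2 - 3*x + 2 = (x - 1)(x - 2).
Partial fractions: (7*x - 9)/((x - 2)*(x - 1)) = 2/(x - 1) + 5/(x - 2).
An antiderivative is F(x) = 5*log(x - 2) + 2*log(x - 1).
Then F(6) - F(3) = (2*log(5) + 10*log(2)) - (log(4)) = 2*log(5) + 8*log(2).

2*log(5) + 8*log(2)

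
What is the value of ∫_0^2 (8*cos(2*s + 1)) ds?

Let u = 2*s + 1, so du = 2 ds. When s = 0, u = 1; when s = 2, u = 5.
The integral becomes 4·∫ cos(u) du from 1 to 5, with antiderivative 4*sin(u).
Back in s: F(s) = 4*sin(2*s + 1).
Then F(2) - F(0) = (4*sin(5)) - (4*sin(1)) = 4*sin(5) - 4*sin(1).

4*sin(5) - 4*sin(1)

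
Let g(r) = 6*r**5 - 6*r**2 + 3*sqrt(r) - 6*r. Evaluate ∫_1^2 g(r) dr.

By the power rule, an antiderivative is F(r) = r**6 + 2*r**(3/2) - 2*r**3 - 3*r**2.
Then F(2) - F(1) = (4*sqrt(2) + 36) - (-2) = 4*sqrt(2) + 38.

4*sqrt(2) + 38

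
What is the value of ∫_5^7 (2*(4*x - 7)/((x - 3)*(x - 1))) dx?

Factor the denominator: x**2 - 4*x + 3 = (x - 1)(x - 3).
Partial fractions: 2*(4*x - 7)/((x - 3)*(x - 1)) = 3/(x - 1) + 5/(x - 3).
An antiderivative is F(x) = 5*log(x - 3) + 3*log(x - 1).
Then F(7) - F(5) = (3*log(3) + 13*log(2)) - (11*log(2)) = 2*log(2) + 3*log(3).

2*log(2) + 3*log(3)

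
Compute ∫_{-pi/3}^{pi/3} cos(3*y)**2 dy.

pi/3

Use the identity cos^2(3*y) = (1 + cos(6*y))/2.
An antiderivative is F(y) = y/2 + sin(6*y)/12.
Then F(pi/3) - F(-pi/3) = (pi/6) - (-pi/6) = pi/3.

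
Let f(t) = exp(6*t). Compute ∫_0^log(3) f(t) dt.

364/3

Let u = exp(t), so du = exp(t) dt. When t = 0, u = 1; when t = log(3), u = 3.
The integral becomes ∫ u**5 du from 1 to 3, with antiderivative u**6/6.
Back in t: F(t) = exp(6*t)/6.
Then F(log(3)) - F(0) = (243/2) - (1/6) = 364/3.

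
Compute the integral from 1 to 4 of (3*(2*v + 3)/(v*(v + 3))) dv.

Factor the denominator: v**2 + 3*v = (v + 3)v.
Partial fractions: 3*(2*v + 3)/(v*(v + 3)) = 3/(v + 3) + 3/v.
An antiderivative is F(v) = 3*log(v) + 3*log(v + 3).
Then F(4) - F(1) = (6*log(2) + 3*log(7)) - (log(64)) = 3*log(7).

3*log(7)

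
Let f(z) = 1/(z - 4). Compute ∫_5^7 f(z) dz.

An antiderivative is F(z) = log(z - 4).
Then F(7) - F(5) = (log(3)) - (0) = log(3).

log(3)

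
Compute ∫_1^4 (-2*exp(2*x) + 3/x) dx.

An antiderivative is F(x) = -exp(2*x) + 3*log(x).
Then F(4) - F(1) = (-exp(8) + log(64)) - (-exp(2)) = -exp(8) + log(64) + exp(2).

-exp(8) + log(64) + exp(2)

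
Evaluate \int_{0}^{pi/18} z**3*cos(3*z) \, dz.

Integrate by parts 3 times (u = z^3, dv = cos(3*z) dz).
An antiderivative is F(z) = z**3*sin(3*z)/3 + z**2*cos(3*z)/3 - 2*z*sin(3*z)/9 - 2*cos(3*z)/27.
Then F(pi/18) - F(0) = (-sqrt(3)/27 - pi/162 + pi**3/34992 + sqrt(3)*pi**2/1944) - (-2/27) = -sqrt(3)/27 - pi/162 + pi**3/34992 + sqrt(3)*pi**2/1944 + 2/27.

-sqrt(3)/27 - pi/162 + pi**3/34992 + sqrt(3)*pi**2/1944 + 2/27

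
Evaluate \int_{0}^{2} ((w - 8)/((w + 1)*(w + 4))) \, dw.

log(3/16)

Factor the denominator: w**2 + 5*w + 4 = (w + 4)(w + 1).
Partial fractions: (w - 8)/((w + 1)*(w + 4)) = 4/(w + 4) - 3/(w + 1).
An antiderivative is F(w) = -3*log(w + 1) + 4*log(w + 4).
Then F(2) - F(0) = (log(48)) - (8*log(2)) = log(3/16).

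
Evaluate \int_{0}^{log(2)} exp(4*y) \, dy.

15/4

Let u = exp(y), so du = exp(y) dy. When y = 0, u = 1; when y = log(2), u = 2.
The integral becomes ∫ u**3 du from 1 to 2, with antiderivative u**4/4.
Back in y: F(y) = exp(4*y)/4.
Then F(log(2)) - F(0) = (4) - (1/4) = 15/4.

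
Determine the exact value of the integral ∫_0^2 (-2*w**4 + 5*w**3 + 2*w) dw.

56/5

By the power rule, an antiderivative is F(w) = -2*w**5/5 + 5*w**4/4 + w**2.
Then F(2) - F(0) = (56/5) - (0) = 56/5.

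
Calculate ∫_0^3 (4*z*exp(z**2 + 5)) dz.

Let u = z**2 + 5, so du = 2*z dz. When z = 0, u = 5; when z = 3, u = 14.
The integral becomes 2·∫ exp(u) du from 5 to 14, with antiderivative 2*exp(u).
Back in z: F(z) = 2*exp(z**2 + 5).
Then F(3) - F(0) = (2*exp(14)) - (2*exp(5)) = -2*(1 - exp(9))*exp(5).

-2*(1 - exp(9))*exp(5)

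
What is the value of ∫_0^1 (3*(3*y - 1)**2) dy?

3

Let u = 3*y - 1, so du = 3 dy. When y = 0, u = -1; when y = 1, u = 2.
The integral becomes ∫ u**2 du from -1 to 2, with antiderivative u**3/3.
Back in y: F(y) = (3*y - 1)**3/3.
Then F(1) - F(0) = (8/3) - (-1/3) = 3.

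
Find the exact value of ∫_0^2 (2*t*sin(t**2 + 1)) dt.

Let u = t**2 + 1, so du = 2*t dt. When t = 0, u = 1; when t = 2, u = 5.
The integral becomes ∫ sin(u) du from 1 to 5, with antiderivative -cos(u).
Back in t: F(t) = -cos(t**2 + 1).
Then F(2) - F(0) = (-cos(5)) - (-cos(1)) = -cos(5) + cos(1).

-cos(5) + cos(1)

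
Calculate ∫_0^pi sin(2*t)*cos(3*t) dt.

-4/5

Use the identity sin(2*t)cos(3*t) = [sin(5*t) + sin(-t)]/2.
An antiderivative is F(t) = cos(t)/2 - cos(5*t)/10.
Then F(pi) - F(0) = (-2/5) - (2/5) = -4/5.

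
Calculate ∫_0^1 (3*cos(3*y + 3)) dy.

sin(6) - sin(3)

Let u = 3*y + 3, so du = 3 dy. When y = 0, u = 3; when y = 1, u = 6.
The integral becomes ∫ cos(u) du from 3 to 6, with antiderivative sin(u).
Back in y: F(y) = sin(3*y + 3).
Then F(1) - F(0) = (sin(6)) - (sin(3)) = sin(6) - sin(3).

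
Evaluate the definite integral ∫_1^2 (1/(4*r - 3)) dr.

log(5)/4

An antiderivative is F(r) = log(4*r - 3)/4.
Then F(2) - F(1) = (log(5)/4) - (0) = log(5)/4.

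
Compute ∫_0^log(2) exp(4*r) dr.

Let u = exp(r), so du = exp(r) dr. When r = 0, u = 1; when r = log(2), u = 2.
The integral becomes ∫ u**3 du from 1 to 2, with antiderivative u**4/4.
Back in r: F(r) = exp(4*r)/4.
Then F(log(2)) - F(0) = (4) - (1/4) = 15/4.

15/4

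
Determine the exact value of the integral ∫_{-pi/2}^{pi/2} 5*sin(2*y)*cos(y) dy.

Use the identity sin(2*y)cos(y) = [sin(3*y) + sin(y)]/2.
An antiderivative is F(y) = -5*cos(y)/2 - 5*cos(3*y)/6.
Then F(pi/2) - F(-pi/2) = (0) - (0) = 0.

0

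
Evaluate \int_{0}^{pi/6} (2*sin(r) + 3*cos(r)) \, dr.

An antiderivative is F(r) = 3*sin(r) - 2*cos(r).
Then F(pi/6) - F(0) = (3/2 - sqrt(3)) - (-2) = 7/2 - sqrt(3).

7/2 - sqrt(3)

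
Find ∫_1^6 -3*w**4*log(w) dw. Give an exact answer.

933 - 23328*log(6)/5

Integrate by parts once (u = ln w, dv = -3*w**4 dw).
An antiderivative is F(w) = -3*w**5*(5*log(w) - 1)/25.
Then F(6) - F(1) = (23328/25 - 23328*log(6)/5) - (3/25) = 933 - 23328*log(6)/5.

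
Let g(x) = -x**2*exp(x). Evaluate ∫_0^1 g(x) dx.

2 - E

Integrate by parts twice (u = x^2, dv = -exp(x) dx).
An antiderivative is F(x) = (-x**2 + 2*x - 2)*exp(x).
Then F(1) - F(0) = (-E) - (-2) = 2 - E.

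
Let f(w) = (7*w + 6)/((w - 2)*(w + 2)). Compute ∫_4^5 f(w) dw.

-7*log(2) + 3*log(3) + 2*log(7)

Factor the denominator: w**2 - 4 = (w + 2)(w - 2).
Partial fractions: (7*w + 6)/((w - 2)*(w + 2)) = 2/(w + 2) + 5/(w - 2).
An antiderivative is F(w) = 5*log(w - 2) + 2*log(w + 2).
Then F(5) - F(4) = (2*log(7) + 5*log(3)) - (2*log(3) + 7*log(2)) = -7*log(2) + 3*log(3) + 2*log(7).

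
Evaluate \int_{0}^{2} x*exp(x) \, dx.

1 + exp(2)

Integrate by parts once (u = x, dv = exp(x) dx).
An antiderivative is F(x) = (x - 1)*exp(x).
Then F(2) - F(0) = (exp(2)) - (-1) = 1 + exp(2).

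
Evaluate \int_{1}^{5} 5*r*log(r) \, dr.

-30 + 125*log(5)/2

Integrate by parts once (u = ln r, dv = 5*r dr).
An antiderivative is F(r) = 5*r**2*(2*log(r) - 1)/4.
Then F(5) - F(1) = (-125/4 + 125*log(5)/2) - (-5/4) = -30 + 125*log(5)/2.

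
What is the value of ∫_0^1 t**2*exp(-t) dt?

2 - 5*exp(-1)

Integrate by parts twice (u = t^2, dv = exp(-t) dt).
An antiderivative is F(t) = (-t**2 - 2*t - 2)*exp(-t).
Then F(1) - F(0) = (-5*exp(-1)) - (-2) = 2 - 5*exp(-1).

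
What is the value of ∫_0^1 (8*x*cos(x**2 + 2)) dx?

Let u = x**2 + 2, so du = 2*x dx. When x = 0, u = 2; when x = 1, u = 3.
The integral becomes 4·∫ cos(u) du from 2 to 3, with antiderivative 4*sin(u).
Back in x: F(x) = 4*sin(x**2 + 2).
Then F(1) - F(0) = (4*sin(3)) - (4*sin(2)) = -4*sin(2) + 4*sin(3).

-4*sin(2) + 4*sin(3)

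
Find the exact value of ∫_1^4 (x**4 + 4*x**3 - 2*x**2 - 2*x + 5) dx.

2088/5

By the power rule, an antiderivative is F(x) = x**5/5 + x**4 - 2*x**3/3 - x**2 + 5*x.
Then F(4) - F(1) = (6332/15) - (68/15) = 2088/5.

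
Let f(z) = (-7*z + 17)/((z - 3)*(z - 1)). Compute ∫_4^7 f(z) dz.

-9*log(2)

Factor the denominator: z**2 - 4*z + 3 = (z - 1)(z - 3).
Partial fractions: (-7*z + 17)/((z - 3)*(z - 1)) = -5/(z - 1) - 2/(z - 3).
An antiderivative is F(z) = -2*log(z - 3) - 5*log(z - 1).
Then F(7) - F(4) = (-9*log(2) - 5*log(3)) - (-5*log(3)) = -9*log(2).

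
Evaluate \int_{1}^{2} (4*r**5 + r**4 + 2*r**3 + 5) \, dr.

By the power rule, an antiderivative is F(r) = 2*r**6/3 + r**5/5 + r**4/2 + 5*r.
Then F(2) - F(1) = (1006/15) - (191/30) = 607/10.

607/10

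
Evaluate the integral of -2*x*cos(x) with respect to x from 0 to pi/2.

Integrate by parts once (u = x, dv = -2*cos(x) dx).
An antiderivative is F(x) = -2*x*sin(x) - 2*cos(x).
Then F(pi/2) - F(0) = (-pi) - (-2) = 2 - pi.

2 - pi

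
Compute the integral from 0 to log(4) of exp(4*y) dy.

255/4

Let u = exp(y), so du = exp(y) dy. When y = 0, u = 1; when y = log(4), u = 4.
The integral becomes ∫ u**3 du from 1 to 4, with antiderivative u**4/4.
Back in y: F(y) = exp(4*y)/4.
Then F(log(4)) - F(0) = (64) - (1/4) = 255/4.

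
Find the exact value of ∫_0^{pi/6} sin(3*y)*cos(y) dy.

5/16

Use the identity sin(3*y)cos(y) = [sin(4*y) + sin(2*y)]/2.
An antiderivative is F(y) = -cos(2*y)/4 - cos(4*y)/8.
Then F(pi/6) - F(0) = (-1/16) - (-3/8) = 5/16.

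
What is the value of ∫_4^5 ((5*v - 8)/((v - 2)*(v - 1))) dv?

log(16/3)

Factor the denominator: v**2 - 3*v + 2 = (v - 1)(v - 2).
Partial fractions: (5*v - 8)/((v - 2)*(v - 1)) = 3/(v - 1) + 2/(v - 2).
An antiderivative is F(v) = 2*log(v - 2) + 3*log(v - 1).
Then F(5) - F(4) = (2*log(3) + 6*log(2)) - (2*log(2) + 3*log(3)) = log(16/3).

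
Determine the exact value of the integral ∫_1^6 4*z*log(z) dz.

-35 + 72*log(2) + 72*log(3)

Integrate by parts once (u = ln z, dv = 4*z dz).
An antiderivative is F(z) = z**2*(2*log(z) - 1).
Then F(6) - F(1) = (-36 + 72*log(2) + 72*log(3)) - (-1) = -35 + 72*log(2) + 72*log(3).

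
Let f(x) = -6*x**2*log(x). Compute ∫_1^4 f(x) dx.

Integrate by parts once (u = ln x, dv = -6*x**2 dx).
An antiderivative is F(x) = -2*x**3*(3*log(x) - 1)/3.
Then F(4) - F(1) = (128/3 - 256*log(2)) - (2/3) = 42 - 256*log(2).

42 - 256*log(2)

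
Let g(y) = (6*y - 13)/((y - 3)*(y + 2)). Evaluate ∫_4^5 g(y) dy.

-5*log(3) - 4*log(2) + 5*log(7)

Factor the denominator: y**2 - y - 6 = (y + 2)(y - 3).
Partial fractions: (6*y - 13)/((y - 3)*(y + 2)) = 5/(y + 2) + 1/(y - 3).
An antiderivative is F(y) = log(y - 3) + 5*log(y + 2).
Then F(5) - F(4) = (log(2) + 5*log(7)) - (5*log(2) + 5*log(3)) = -5*log(3) - 4*log(2) + 5*log(7).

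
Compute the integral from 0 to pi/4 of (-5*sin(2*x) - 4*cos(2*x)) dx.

-9/2

An antiderivative is F(x) = -2*sin(2*x) + 5*cos(2*x)/2.
Then F(pi/4) - F(0) = (-2) - (5/2) = -9/2.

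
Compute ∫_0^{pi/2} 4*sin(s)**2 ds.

pi

Use the identity sin^2(s) = (1 - cos(2*s))/2.
An antiderivative is F(s) = 2*s - sin(2*s).
Then F(pi/2) - F(0) = (pi) - (0) = pi.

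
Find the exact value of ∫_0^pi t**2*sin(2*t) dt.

-pi**2/2

Integrate by parts twice (u = t^2, dv = sin(2*t) dt).
An antiderivative is F(t) = -t**2*cos(2*t)/2 + t*sin(2*t)/2 + cos(2*t)/4.
Then F(pi) - F(0) = (1/4 - pi**2/2) - (1/4) = -pi**2/2.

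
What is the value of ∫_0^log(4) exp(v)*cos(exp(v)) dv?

Let u = exp(v), so du = exp(v) dv. When v = 0, u = 1; when v = log(4), u = 4.
The integral becomes ∫ cos(u) du from 1 to 4, with antiderivative sin(u).
Back in v: F(v) = sin(exp(v)).
Then F(log(4)) - F(0) = (sin(4)) - (sin(1)) = -sin(1) + sin(4).

-sin(1) + sin(4)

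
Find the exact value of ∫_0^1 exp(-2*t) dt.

-(1 - exp(2))*exp(-2)/2

An antiderivative is F(t) = -exp(-2*t)/2.
Then F(1) - F(0) = (-exp(-2)/2) - (-1/2) = -(1 - exp(2))*exp(-2)/2.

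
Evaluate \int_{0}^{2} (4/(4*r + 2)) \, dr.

Let u = 4*r + 2, so du = 4 dr. When r = 0, u = 2; when r = 2, u = 10.
The integral becomes ∫ 1/u du from 2 to 10, with antiderivative log(u).
Back in r: F(r) = log(4*r + 2).
Then F(2) - F(0) = (log(10)) - (log(2)) = log(5).

log(5)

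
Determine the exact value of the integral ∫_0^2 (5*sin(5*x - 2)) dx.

Let u = 5*x - 2, so du = 5 dx. When x = 0, u = -2; when x = 2, u = 8.
The integral becomes ∫ sin(u) du from -2 to 8, with antiderivative -cos(u).
Back in x: F(x) = -cos(5*x - 2).
Then F(2) - F(0) = (-cos(8)) - (-cos(2)) = cos(2) - cos(8).

cos(2) - cos(8)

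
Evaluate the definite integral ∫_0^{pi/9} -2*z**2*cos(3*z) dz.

-2*pi/81 - sqrt(3)*pi**2/243 + 2*sqrt(3)/27

Integrate by parts twice (u = z^2, dv = -2*cos(3*z) dz).
An antiderivative is F(z) = -2*z**2*sin(3*z)/3 - 4*z*cos(3*z)/9 + 4*sin(3*z)/27.
Then F(pi/9) - F(0) = (-2*pi/81 - sqrt(3)*pi**2/243 + 2*sqrt(3)/27) - (0) = -2*pi/81 - sqrt(3)*pi**2/243 + 2*sqrt(3)/27.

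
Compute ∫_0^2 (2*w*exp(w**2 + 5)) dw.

Let u = w**2 + 5, so du = 2*w dw. When w = 0, u = 5; when w = 2, u = 9.
The integral becomes ∫ exp(u) du from 5 to 9, with antiderivative exp(u).
Back in w: F(w) = exp(w**2 + 5).
Then F(2) - F(0) = (exp(9)) - (exp(5)) = -exp(5) + exp(9).

-exp(5) + exp(9)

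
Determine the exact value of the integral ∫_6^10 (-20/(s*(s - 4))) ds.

-10*log(3) + 5*log(5)

Factor the denominator: s**2 - 4*s = s(s - 4).
Partial fractions: -20/(s*(s - 4)) = 5/s - 5/(s - 4).
An antiderivative is F(s) = 5*log(s) - 5*log(s - 4).
Then F(10) - F(6) = (-5*log(3) + 5*log(5)) - (5*log(3)) = -10*log(3) + 5*log(5).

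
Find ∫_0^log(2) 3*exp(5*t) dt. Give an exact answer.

Let u = exp(t), so du = exp(t) dt. When t = 0, u = 1; when t = log(2), u = 2.
The integral becomes 3·∫ u**4 du from 1 to 2, with antiderivative 3*u**5/5.
Back in t: F(t) = 3*exp(5*t)/5.
Then F(log(2)) - F(0) = (96/5) - (3/5) = 93/5.

93/5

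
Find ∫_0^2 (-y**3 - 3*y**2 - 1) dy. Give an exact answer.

By the power rule, an antiderivative is F(y) = -y**4/4 - y**3 - y.
Then F(2) - F(0) = (-14) - (0) = -14.

-14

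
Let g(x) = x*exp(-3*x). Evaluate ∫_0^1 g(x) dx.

(-4 + exp(3))*exp(-3)/9

Integrate by parts once (u = x, dv = exp(-3*x) dx).
An antiderivative is F(x) = (-3*x - 1)*exp(-3*x)/9.
Then F(1) - F(0) = (-4*exp(-3)/9) - (-1/9) = (-4 + exp(3))*exp(-3)/9.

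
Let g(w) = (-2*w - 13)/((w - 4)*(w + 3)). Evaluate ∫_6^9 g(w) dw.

-3*log(5) - log(3) + 5*log(2)

Factor the denominator: w**2 - w - 12 = (w + 3)(w - 4).
Partial fractions: (-2*w - 13)/((w - 4)*(w + 3)) = 1/(w + 3) - 3/(w - 4).
An antiderivative is F(w) = -3*log(w - 4) + log(w + 3).
Then F(9) - F(6) = (-3*log(5) + log(3) + 2*log(2)) - (log(9/8)) = -3*log(5) - log(3) + 5*log(2).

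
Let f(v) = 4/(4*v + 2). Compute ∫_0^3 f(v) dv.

An antiderivative is F(v) = log(4*v + 2).
Then F(3) - F(0) = (log(14)) - (log(2)) = log(7).

log(7)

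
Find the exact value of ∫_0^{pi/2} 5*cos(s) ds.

5

An antiderivative is F(s) = 5*sin(s).
Then F(pi/2) - F(0) = (5) - (0) = 5.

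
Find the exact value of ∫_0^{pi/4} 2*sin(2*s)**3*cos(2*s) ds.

1/4

Let u = sin(2*s), so du = 2*cos(2*s) ds. When s = 0, u = 0; when s = pi/4, u = 1.
The integral becomes ∫ u**3 du from 0 to 1, with antiderivative u**4/4.
Back in s: F(s) = sin(2*s)**4/4.
Then F(pi/4) - F(0) = (1/4) - (0) = 1/4.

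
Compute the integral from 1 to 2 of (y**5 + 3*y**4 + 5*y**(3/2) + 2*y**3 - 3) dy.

By the power rule, an antiderivative is F(y) = y**6/6 + 2*y**(5/2) + 3*y**5/5 + y**4/2 - 3*y.
Then F(2) - F(1) = (8*sqrt(2) + 478/15) - (4/15) = 8*sqrt(2) + 158/5.

8*sqrt(2) + 158/5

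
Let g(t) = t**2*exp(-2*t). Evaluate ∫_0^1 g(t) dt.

Integrate by parts twice (u = t^2, dv = exp(-2*t) dt).
An antiderivative is F(t) = (-2*t**2 - 2*t - 1)*exp(-2*t)/4.
Then F(1) - F(0) = (-5*exp(-2)/4) - (-1/4) = (-5 + exp(2))*exp(-2)/4.

(-5 + exp(2))*exp(-2)/4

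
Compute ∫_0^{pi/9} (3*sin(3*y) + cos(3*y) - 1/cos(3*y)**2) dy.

1/2 - sqrt(3)/6

An antiderivative is F(y) = sin(3*y)/3 - cos(3*y) - tan(3*y)/3.
Then F(pi/9) - F(0) = (-1/2 - sqrt(3)/6) - (-1) = 1/2 - sqrt(3)/6.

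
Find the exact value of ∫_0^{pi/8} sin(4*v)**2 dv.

pi/16

Use the identity sin^2(4*v) = (1 - cos(8*v))/2.
An antiderivative is F(v) = v/2 - sin(8*v)/16.
Then F(pi/8) - F(0) = (pi/16) - (0) = pi/16.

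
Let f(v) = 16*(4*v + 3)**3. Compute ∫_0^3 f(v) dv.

50544

Let u = 4*v + 3, so du = 4 dv. When v = 0, u = 3; when v = 3, u = 15.
The integral becomes 4·∫ u**3 du from 3 to 15, with antiderivative u**4.
Back in v: F(v) = (4*v + 3)**4.
Then F(3) - F(0) = (50625) - (81) = 50544.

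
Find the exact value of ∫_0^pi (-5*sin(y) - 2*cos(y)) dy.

-10

An antiderivative is F(y) = -2*sin(y) + 5*cos(y).
Then F(pi) - F(0) = (-5) - (5) = -10.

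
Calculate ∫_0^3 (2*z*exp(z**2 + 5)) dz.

-exp(5) + exp(14)

Let u = z**2 + 5, so du = 2*z dz. When z = 0, u = 5; when z = 3, u = 14.
The integral becomes ∫ exp(u) du from 5 to 14, with antiderivative exp(u).
Back in z: F(z) = exp(z**2 + 5).
Then F(3) - F(0) = (exp(14)) - (exp(5)) = -exp(5) + exp(14).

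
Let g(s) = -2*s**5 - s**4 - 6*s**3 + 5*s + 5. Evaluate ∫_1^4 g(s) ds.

-9498/5

By the power rule, an antiderivative is F(s) = -s**6/3 - s**5/5 - 3*s**4/2 + 5*s**2/2 + 5*s.
Then F(4) - F(1) = (-28412/15) - (82/15) = -9498/5.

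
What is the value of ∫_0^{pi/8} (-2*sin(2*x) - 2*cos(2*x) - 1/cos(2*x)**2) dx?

-3/2

An antiderivative is F(x) = -sin(2*x) + cos(2*x) - tan(2*x)/2.
Then F(pi/8) - F(0) = (-1/2) - (1) = -3/2.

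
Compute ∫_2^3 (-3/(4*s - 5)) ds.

-3*log(7)/4 + 3*log(3)/4

An antiderivative is F(s) = -3*log(4*s - 5)/4.
Then F(3) - F(2) = (-3*log(7)/4) - (-3*log(3)/4) = -3*log(7)/4 + 3*log(3)/4.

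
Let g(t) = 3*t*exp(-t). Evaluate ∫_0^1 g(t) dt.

3 - 6*exp(-1)

Integrate by parts once (u = t, dv = 3*exp(-t) dt).
An antiderivative is F(t) = (-3*t - 3)*exp(-t).
Then F(1) - F(0) = (-6*exp(-1)) - (-3) = 3 - 6*exp(-1).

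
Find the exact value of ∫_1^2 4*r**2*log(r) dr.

-28/9 + 32*log(2)/3

Integrate by parts once (u = ln r, dv = 4*r**2 dr).
An antiderivative is F(r) = 4*r**3*(3*log(r) - 1)/9.
Then F(2) - F(1) = (-32/9 + 32*log(2)/3) - (-4/9) = -28/9 + 32*log(2)/3.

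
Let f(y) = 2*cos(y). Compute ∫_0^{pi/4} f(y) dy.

An antiderivative is F(y) = 2*sin(y).
Then F(pi/4) - F(0) = (sqrt(2)) - (0) = sqrt(2).

sqrt(2)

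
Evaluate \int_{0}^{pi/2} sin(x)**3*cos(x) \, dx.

1/4

Let u = sin(x), so du = cos(x) dx. When x = 0, u = 0; when x = pi/2, u = 1.
The integral becomes ∫ u**3 du from 0 to 1, with antiderivative u**4/4.
Back in x: F(x) = sin(x)**4/4.
Then F(pi/2) - F(0) = (1/4) - (0) = 1/4.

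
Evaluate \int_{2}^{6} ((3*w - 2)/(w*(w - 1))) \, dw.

log(45)

Factor the denominator: w**2 - w = w(w - 1).
Partial fractions: (3*w - 2)/(w*(w - 1)) = 2/w + 1/(w - 1).
An antiderivative is F(w) = 2*log(w) + log(w - 1).
Then F(6) - F(2) = (2*log(2) + log(5) + 2*log(3)) - (log(4)) = log(45).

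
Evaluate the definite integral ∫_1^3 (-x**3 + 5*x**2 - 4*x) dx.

22/3

By the power rule, an antiderivative is F(x) = -x**4/4 + 5*x**3/3 - 2*x**2.
Then F(3) - F(1) = (27/4) - (-7/12) = 22/3.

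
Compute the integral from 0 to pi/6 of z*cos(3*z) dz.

-1/9 + pi/18

Integrate by parts once (u = z, dv = cos(3*z) dz).
An antiderivative is F(z) = z*sin(3*z)/3 + cos(3*z)/9.
Then F(pi/6) - F(0) = (pi/18) - (1/9) = -1/9 + pi/18.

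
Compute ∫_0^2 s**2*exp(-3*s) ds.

2/27 - 50*exp(-6)/27

Integrate by parts twice (u = s^2, dv = exp(-3*s) ds).
An antiderivative is F(s) = (-9*s**2 - 6*s - 2)*exp(-3*s)/27.
Then F(2) - F(0) = (-50*exp(-6)/27) - (-2/27) = 2/27 - 50*exp(-6)/27.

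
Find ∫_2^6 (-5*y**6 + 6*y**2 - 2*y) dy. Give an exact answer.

-1396352/7

By the power rule, an antiderivative is F(y) = -5*y**7/7 + 2*y**3 - y**2.
Then F(6) - F(2) = (-1396908/7) - (-556/7) = -1396352/7.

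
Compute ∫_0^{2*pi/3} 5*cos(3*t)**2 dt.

Use the identity cos^2(3*t) = (1 + cos(6*t))/2.
An antiderivative is F(t) = 5*t/2 + 5*sin(6*t)/12.
Then F(2*pi/3) - F(0) = (5*pi/3) - (0) = 5*pi/3.

5*pi/3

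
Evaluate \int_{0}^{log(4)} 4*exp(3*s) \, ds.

Let u = exp(s), so du = exp(s) ds. When s = 0, u = 1; when s = log(4), u = 4.
The integral becomes 4·∫ u**2 du from 1 to 4, with antiderivative 4*u**3/3.
Back in s: F(s) = 4*exp(3*s)/3.
Then F(log(4)) - F(0) = (256/3) - (4/3) = 84.

84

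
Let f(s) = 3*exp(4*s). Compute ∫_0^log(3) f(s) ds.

Let u = exp(s), so du = exp(s) ds. When s = 0, u = 1; when s = log(3), u = 3.
The integral becomes 3·∫ u**3 du from 1 to 3, with antiderivative 3*u**4/4.
Back in s: F(s) = 3*exp(4*s)/4.
Then F(log(3)) - F(0) = (243/4) - (3/4) = 60.

60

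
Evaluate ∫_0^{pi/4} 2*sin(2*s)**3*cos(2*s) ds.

1/4

Let u = sin(2*s), so du = 2*cos(2*s) ds. When s = 0, u = 0; when s = pi/4, u = 1.
The integral becomes ∫ u**3 du from 0 to 1, with antiderivative u**4/4.
Back in s: F(s) = sin(2*s)**4/4.
Then F(pi/4) - F(0) = (1/4) - (0) = 1/4.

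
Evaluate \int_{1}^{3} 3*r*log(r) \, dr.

-6 + 27*log(3)/2

Integrate by parts once (u = ln r, dv = 3*r dr).
An antiderivative is F(r) = 3*r**2*(2*log(r) - 1)/4.
Then F(3) - F(1) = (-27/4 + 27*log(3)/2) - (-3/4) = -6 + 27*log(3)/2.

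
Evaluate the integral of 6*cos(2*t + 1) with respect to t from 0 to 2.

3*sin(5) - 3*sin(1)

Let u = 2*t + 1, so du = 2 dt. When t = 0, u = 1; when t = 2, u = 5.
The integral becomes 3·∫ cos(u) du from 1 to 5, with antiderivative 3*sin(u).
Back in t: F(t) = 3*sin(2*t + 1).
Then F(2) - F(0) = (3*sin(5)) - (3*sin(1)) = 3*sin(5) - 3*sin(1).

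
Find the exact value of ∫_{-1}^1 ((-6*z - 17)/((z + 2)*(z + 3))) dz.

Factor the denominator: z**2 + 5*z + 6 = (z + 3)(z + 2).
Partial fractions: (-6*z - 17)/((z + 2)*(z + 3)) = -1/(z + 3) - 5/(z + 2).
An antiderivative is F(z) = -5*log(z + 2) - log(z + 3).
Then F(1) - F(-1) = (-5*log(3) - 2*log(2)) - (-log(2)) = -5*log(3) - log(2).

-5*log(3) - log(2)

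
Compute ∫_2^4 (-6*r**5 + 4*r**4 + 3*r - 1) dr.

By the power rule, an antiderivative is F(r) = -r**6 + 4*r**5/5 + 3*r**2/2 - r.
Then F(4) - F(2) = (-16284/5) - (-172/5) = -16112/5.

-16112/5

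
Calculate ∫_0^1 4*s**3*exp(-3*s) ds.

Integrate by parts 3 times (u = s^3, dv = 4*exp(-3*s) ds).
An antiderivative is F(s) = (-36*s**3 - 36*s**2 - 24*s - 8)*exp(-3*s)/27.
Then F(1) - F(0) = (-104*exp(-3)/27) - (-8/27) = 8/27 - 104*exp(-3)/27.

8/27 - 104*exp(-3)/27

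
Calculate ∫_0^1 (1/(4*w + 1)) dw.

An antiderivative is F(w) = log(4*w + 1)/4.
Then F(1) - F(0) = (log(5)/4) - (0) = log(5)/4.

log(5)/4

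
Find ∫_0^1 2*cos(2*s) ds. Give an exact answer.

sin(2)

Let u = 2*s, so du = 2 ds. When s = 0, u = 0; when s = 1, u = 2.
The integral becomes ∫ cos(u) du from 0 to 2, with antiderivative sin(u).
Back in s: F(s) = sin(2*s).
Then F(1) - F(0) = (sin(2)) - (0) = sin(2).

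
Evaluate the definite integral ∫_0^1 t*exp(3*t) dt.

Integrate by parts once (u = t, dv = exp(3*t) dt).
An antiderivative is F(t) = (3*t - 1)*exp(3*t)/9.
Then F(1) - F(0) = (2*exp(3)/9) - (-1/9) = 1/9 + 2*exp(3)/9.

1/9 + 2*exp(3)/9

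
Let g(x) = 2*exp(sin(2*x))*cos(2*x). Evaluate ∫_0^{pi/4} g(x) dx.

-1 + E

Let u = sin(2*x), so du = 2*cos(2*x) dx. When x = 0, u = 0; when x = pi/4, u = 1.
The integral becomes ∫ exp(u) du from 0 to 1, with antiderivative exp(u).
Back in x: F(x) = exp(sin(2*x)).
Then F(pi/4) - F(0) = (E) - (1) = -1 + E.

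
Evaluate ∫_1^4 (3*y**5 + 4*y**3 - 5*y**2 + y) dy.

2205

By the power rule, an antiderivative is F(y) = y**6/2 + y**4 - 5*y**3/3 + y**2/2.
Then F(4) - F(1) = (6616/3) - (1/3) = 2205.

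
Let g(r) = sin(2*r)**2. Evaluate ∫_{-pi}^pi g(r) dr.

Use the identity sin^2(2*r) = (1 - cos(4*r))/2.
An antiderivative is F(r) = r/2 - sin(4*r)/8.
Then F(pi) - F(-pi) = (pi/2) - (-pi/2) = pi.

pi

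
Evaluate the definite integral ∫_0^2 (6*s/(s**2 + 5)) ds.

-3*log(5) + 6*log(3)

Let u = s**2 + 5, so du = 2*s ds. When s = 0, u = 5; when s = 2, u = 9.
The integral becomes 3·∫ 1/u du from 5 to 9, with antiderivative 3*log(u).
Back in s: F(s) = 3*log(s**2 + 5).
Then F(2) - F(0) = (6*log(3)) - (3*log(5)) = -3*log(5) + 6*log(3).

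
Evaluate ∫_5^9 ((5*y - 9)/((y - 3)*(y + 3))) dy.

Factor the denominator: y**2 - 9 = (y + 3)(y - 3).
Partial fractions: (5*y - 9)/((y - 3)*(y + 3)) = 4/(y + 3) + 1/(y - 3).
An antiderivative is F(y) = log(y - 3) + 4*log(y + 3).
Then F(9) - F(5) = (5*log(3) + 9*log(2)) - (13*log(2)) = -4*log(2) + 5*log(3).

-4*log(2) + 5*log(3)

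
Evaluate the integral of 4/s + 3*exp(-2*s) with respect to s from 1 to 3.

-3*exp(-6)/2 + 3*exp(-2)/2 + 4*log(3)

An antiderivative is F(s) = 4*log(s) - 3*exp(-2*s)/2.
Then F(3) - F(1) = (-3*exp(-6)/2 + 4*log(3)) - (-3*exp(-2)/2) = -3*exp(-6)/2 + 3*exp(-2)/2 + 4*log(3).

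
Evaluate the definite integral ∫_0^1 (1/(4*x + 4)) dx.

log(2)/4

An antiderivative is F(x) = log(4*x + 4)/4.
Then F(1) - F(0) = (3*log(2)/4) - (log(2)/2) = log(2)/4.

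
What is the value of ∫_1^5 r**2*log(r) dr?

Integrate by parts once (u = ln r, dv = r**2 dr).
An antiderivative is F(r) = r**3*(3*log(r) - 1)/9.
Then F(5) - F(1) = (-125/9 + 125*log(5)/3) - (-1/9) = -124/9 + 125*log(5)/3.

-124/9 + 125*log(5)/3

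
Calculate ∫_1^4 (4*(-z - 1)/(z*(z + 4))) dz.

-11*log(2) + 3*log(5)

Factor the denominator: z**2 + 4*z = (z + 4)z.
Partial fractions: 4*(-z - 1)/(z*(z + 4)) = -3/(z + 4) - 1/z.
An antiderivative is F(z) = -log(z) - 3*log(z + 4).
Then F(4) - F(1) = (-11*log(2)) - (-3*log(5)) = -11*log(2) + 3*log(5).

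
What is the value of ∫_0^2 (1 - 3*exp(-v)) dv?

An antiderivative is F(v) = v + 3*exp(-v).
Then F(2) - F(0) = (3*exp(-2) + 2) - (3) = -1 + 3*exp(-2).

-1 + 3*exp(-2)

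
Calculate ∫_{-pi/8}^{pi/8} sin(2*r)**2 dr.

-1/4 + pi/8

Use the identity sin^2(2*r) = (1 - cos(4*r))/2.
An antiderivative is F(r) = r/2 - sin(4*r)/8.
Then F(pi/8) - F(-pi/8) = (-1/8 + pi/16) - (1/8 - pi/16) = -1/4 + pi/8.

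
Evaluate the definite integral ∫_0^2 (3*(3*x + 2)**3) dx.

Let u = 3*x + 2, so du = 3 dx. When x = 0, u = 2; when x = 2, u = 8.
The integral becomes ∫ u**3 du from 2 to 8, with antiderivative u**4/4.
Back in x: F(x) = (3*x + 2)**4/4.
Then F(2) - F(0) = (1024) - (4) = 1020.

1020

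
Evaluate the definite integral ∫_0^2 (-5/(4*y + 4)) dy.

-5*log(3)/4

An antiderivative is F(y) = -5*log(4*y + 4)/4.
Then F(2) - F(0) = (-5*log(12)/4) - (-5*log(2)/2) = -5*log(3)/4.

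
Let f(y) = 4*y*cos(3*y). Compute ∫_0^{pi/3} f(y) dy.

Integrate by parts once (u = y, dv = 4*cos(3*y) dy).
An antiderivative is F(y) = 4*y*sin(3*y)/3 + 4*cos(3*y)/9.
Then F(pi/3) - F(0) = (-4/9) - (4/9) = -8/9.

-8/9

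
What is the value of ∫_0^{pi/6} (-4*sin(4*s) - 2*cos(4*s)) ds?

An antiderivative is F(s) = -sin(4*s)/2 + cos(4*s).
Then F(pi/6) - F(0) = (-1/2 - sqrt(3)/4) - (1) = -3/2 - sqrt(3)/4.

-3/2 - sqrt(3)/4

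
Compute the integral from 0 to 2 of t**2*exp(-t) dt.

2 - 10*exp(-2)

Integrate by parts twice (u = t^2, dv = exp(-t) dt).
An antiderivative is F(t) = (-t**2 - 2*t - 2)*exp(-t).
Then F(2) - F(0) = (-10*exp(-2)) - (-2) = 2 - 10*exp(-2).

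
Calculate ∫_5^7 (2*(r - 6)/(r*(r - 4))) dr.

Factor the denominator: r**2 - 4*r = r(r - 4).
Partial fractions: 2*(r - 6)/(r*(r - 4)) = 3/r - 1/(r - 4).
An antiderivative is F(r) = 3*log(r) - log(r - 4).
Then F(7) - F(5) = (-log(3) + 3*log(7)) - (3*log(5)) = -3*log(5) - log(3) + 3*log(7).

-3*log(5) - log(3) + 3*log(7)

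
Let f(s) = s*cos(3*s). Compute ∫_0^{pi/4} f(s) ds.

-1/9 - sqrt(2)/18 + sqrt(2)*pi/24

Integrate by parts once (u = s, dv = cos(3*s) ds).
An antiderivative is F(s) = s*sin(3*s)/3 + cos(3*s)/9.
Then F(pi/4) - F(0) = (sqrt(2)*(-4 + 3*pi)/72) - (1/9) = -1/9 - sqrt(2)/18 + sqrt(2)*pi/24.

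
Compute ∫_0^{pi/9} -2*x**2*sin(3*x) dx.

-2*sqrt(3)*pi/81 + pi**2/243 + 2/27

Integrate by parts twice (u = x^2, dv = -2*sin(3*x) dx).
An antiderivative is F(x) = 2*x**2*cos(3*x)/3 - 4*x*sin(3*x)/9 - 4*cos(3*x)/27.
Then F(pi/9) - F(0) = (-2*sqrt(3)*pi/81 - 2/27 + pi**2/243) - (-4/27) = -2*sqrt(3)*pi/81 + pi**2/243 + 2/27.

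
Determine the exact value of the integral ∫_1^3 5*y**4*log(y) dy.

Integrate by parts once (u = ln y, dv = 5*y**4 dy).
An antiderivative is F(y) = y**5*(5*log(y) - 1)/5.
Then F(3) - F(1) = (-243/5 + 243*log(3)) - (-1/5) = -242/5 + 243*log(3).

-242/5 + 243*log(3)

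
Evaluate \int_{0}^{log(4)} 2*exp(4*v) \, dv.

Let u = exp(v), so du = exp(v) dv. When v = 0, u = 1; when v = log(4), u = 4.
The integral becomes 2·∫ u**3 du from 1 to 4, with antiderivative u**4/2.
Back in v: F(v) = exp(4*v)/2.
Then F(log(4)) - F(0) = (128) - (1/2) = 255/2.

255/2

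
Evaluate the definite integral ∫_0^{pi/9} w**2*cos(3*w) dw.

Integrate by parts twice (u = w^2, dv = cos(3*w) dw).
An antiderivative is F(w) = w**2*sin(3*w)/3 + 2*w*cos(3*w)/9 - 2*sin(3*w)/27.
Then F(pi/9) - F(0) = (-sqrt(3)/27 + sqrt(3)*pi**2/486 + pi/81) - (0) = -sqrt(3)/27 + sqrt(3)*pi**2/486 + pi/81.

-sqrt(3)/27 + sqrt(3)*pi**2/486 + pi/81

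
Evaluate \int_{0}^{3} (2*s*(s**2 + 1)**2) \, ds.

Let u = s**2 + 1, so du = 2*s ds. When s = 0, u = 1; when s = 3, u = 10.
The integral becomes ∫ u**2 du from 1 to 10, with antiderivative u**3/3.
Back in s: F(s) = (s**2 + 1)**3/3.
Then F(3) - F(0) = (1000/3) - (1/3) = 333.

333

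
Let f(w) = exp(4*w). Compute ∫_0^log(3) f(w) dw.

20

Let u = exp(w), so du = exp(w) dw. When w = 0, u = 1; when w = log(3), u = 3.
The integral becomes ∫ u**3 du from 1 to 3, with antiderivative u**4/4.
Back in w: F(w) = exp(4*w)/4.
Then F(log(3)) - F(0) = (81/4) - (1/4) = 20.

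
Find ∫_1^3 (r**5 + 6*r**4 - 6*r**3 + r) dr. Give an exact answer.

4436/15

By the power rule, an antiderivative is F(r) = r**6/6 + 6*r**5/5 - 3*r**4/2 + r**2/2.
Then F(3) - F(1) = (2961/10) - (11/30) = 4436/15.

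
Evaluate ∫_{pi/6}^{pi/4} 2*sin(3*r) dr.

An antiderivative is F(r) = -2*cos(3*r)/3.
Then F(pi/4) - F(pi/6) = (sqrt(2)/3) - (0) = sqrt(2)/3.

sqrt(2)/3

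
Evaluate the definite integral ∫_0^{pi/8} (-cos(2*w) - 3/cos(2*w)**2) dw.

-3/2 - sqrt(2)/4

An antiderivative is F(w) = -sin(2*w)/2 - 3*tan(2*w)/2.
Then F(pi/8) - F(0) = (-3/2 - sqrt(2)/4) - (0) = -3/2 - sqrt(2)/4.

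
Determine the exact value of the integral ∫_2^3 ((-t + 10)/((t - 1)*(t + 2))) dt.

-4*log(5) + 11*log(2)

Factor the denominator: t**2 + t - 2 = (t + 2)(t - 1).
Partial fractions: (-t + 10)/((t - 1)*(t + 2)) = -4/(t + 2) + 3/(t - 1).
An antiderivative is F(t) = 3*log(t - 1) - 4*log(t + 2).
Then F(3) - F(2) = (-4*log(5) + 3*log(2)) - (-8*log(2)) = -4*log(5) + 11*log(2).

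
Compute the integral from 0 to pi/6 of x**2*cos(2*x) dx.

-sqrt(3)/8 + sqrt(3)*pi**2/144 + pi/24

Integrate by parts twice (u = x^2, dv = cos(2*x) dx).
An antiderivative is F(x) = x**2*sin(2*x)/2 + x*cos(2*x)/2 - sin(2*x)/4.
Then F(pi/6) - F(0) = (-sqrt(3)/8 + sqrt(3)*pi**2/144 + pi/24) - (0) = -sqrt(3)/8 + sqrt(3)*pi**2/144 + pi/24.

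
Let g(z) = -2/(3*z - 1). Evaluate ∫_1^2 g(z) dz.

-2*log(5)/3 + 2*log(2)/3

An antiderivative is F(z) = -2*log(3*z - 1)/3.
Then F(2) - F(1) = (-2*log(5)/3) - (-2*log(2)/3) = -2*log(5)/3 + 2*log(2)/3.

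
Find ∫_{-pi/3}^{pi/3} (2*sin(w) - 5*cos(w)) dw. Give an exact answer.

-5*sqrt(3)

An antiderivative is F(w) = -5*sin(w) - 2*cos(w).
Then F(pi/3) - F(-pi/3) = (-5*sqrt(3)/2 - 1) - (-1 + 5*sqrt(3)/2) = -5*sqrt(3).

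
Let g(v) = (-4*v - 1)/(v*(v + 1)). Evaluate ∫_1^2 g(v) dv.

log(4/27)

Factor the denominator: v**2 + v = (v + 1)v.
Partial fractions: (-4*v - 1)/(v*(v + 1)) = -3/(v + 1) - 1/v.
An antiderivative is F(v) = -log(v) - 3*log(v + 1).
Then F(2) - F(1) = (-log(54)) - (-log(8)) = log(4/27).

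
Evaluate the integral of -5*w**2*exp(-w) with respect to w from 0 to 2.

-10 + 50*exp(-2)

Integrate by parts twice (u = w^2, dv = -5*exp(-w) dw).
An antiderivative is F(w) = (5*w**2 + 10*w + 10)*exp(-w).
Then F(2) - F(0) = (50*exp(-2)) - (10) = -10 + 50*exp(-2).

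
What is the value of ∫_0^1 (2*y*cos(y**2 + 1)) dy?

Let u = y**2 + 1, so du = 2*y dy. When y = 0, u = 1; when y = 1, u = 2.
The integral becomes ∫ cos(u) du from 1 to 2, with antiderivative sin(u).
Back in y: F(y) = sin(y**2 + 1).
Then F(1) - F(0) = (sin(2)) - (sin(1)) = -sin(1) + sin(2).

-sin(1) + sin(2)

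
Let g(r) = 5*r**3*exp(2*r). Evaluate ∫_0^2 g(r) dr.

15/8 + 85*exp(4)/8

Integrate by parts 3 times (u = r^3, dv = 5*exp(2*r) dr).
An antiderivative is F(r) = (20*r**3 - 30*r**2 + 30*r - 15)*exp(2*r)/8.
Then F(2) - F(0) = (85*exp(4)/8) - (-15/8) = 15/8 + 85*exp(4)/8.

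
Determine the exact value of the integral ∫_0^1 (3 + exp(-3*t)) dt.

An antiderivative is F(t) = 3*t - exp(-3*t)/3.
Then F(1) - F(0) = (3 - exp(-3)/3) - (-1/3) = 10/3 - exp(-3)/3.

10/3 - exp(-3)/3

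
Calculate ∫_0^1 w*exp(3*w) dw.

1/9 + 2*exp(3)/9

Integrate by parts once (u = w, dv = exp(3*w) dw).
An antiderivative is F(w) = (3*w - 1)*exp(3*w)/9.
Then F(1) - F(0) = (2*exp(3)/9) - (-1/9) = 1/9 + 2*exp(3)/9.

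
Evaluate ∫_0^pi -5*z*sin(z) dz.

-5*pi

Integrate by parts once (u = z, dv = -5*sin(z) dz).
An antiderivative is F(z) = 5*z*cos(z) - 5*sin(z).
Then F(pi) - F(0) = (-5*pi) - (0) = -5*pi.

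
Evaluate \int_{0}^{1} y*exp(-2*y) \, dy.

(-3 + exp(2))*exp(-2)/4

Integrate by parts once (u = y, dv = exp(-2*y) dy).
An antiderivative is F(y) = (-2*y - 1)*exp(-2*y)/4.
Then F(1) - F(0) = (-3*exp(-2)/4) - (-1/4) = (-3 + exp(2))*exp(-2)/4.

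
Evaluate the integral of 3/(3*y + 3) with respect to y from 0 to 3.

log(4)

Let u = 3*y + 3, so du = 3 dy. When y = 0, u = 3; when y = 3, u = 12.
The integral becomes ∫ 1/u du from 3 to 12, with antiderivative log(u).
Back in y: F(y) = log(3*y + 3).
Then F(3) - F(0) = (log(12)) - (log(3)) = log(4).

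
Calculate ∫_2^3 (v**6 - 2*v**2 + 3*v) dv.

By the power rule, an antiderivative is F(v) = v**7/7 - 2*v**3/3 + 3*v**2/2.
Then F(3) - F(2) = (4311/14) - (398/21) = 12137/42.

12137/42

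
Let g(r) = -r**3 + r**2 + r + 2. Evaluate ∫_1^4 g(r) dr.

-117/4

By the power rule, an antiderivative is F(r) = -r**4/4 + r**3/3 + r**2/2 + 2*r.
Then F(4) - F(1) = (-80/3) - (31/12) = -117/4.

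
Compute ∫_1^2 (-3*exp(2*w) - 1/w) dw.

An antiderivative is F(w) = -3*exp(2*w)/2 - log(w).
Then F(2) - F(1) = (-3*exp(4)/2 - log(2)) - (-3*exp(2)/2) = -3*exp(4)/2 - log(2) + 3*exp(2)/2.

-3*exp(4)/2 - log(2) + 3*exp(2)/2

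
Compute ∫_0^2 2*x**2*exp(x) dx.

-4 + 4*exp(2)

Integrate by parts twice (u = x^2, dv = 2*exp(x) dx).
An antiderivative is F(x) = (2*x**2 - 4*x + 4)*exp(x).
Then F(2) - F(0) = (4*exp(2)) - (4) = -4 + 4*exp(2).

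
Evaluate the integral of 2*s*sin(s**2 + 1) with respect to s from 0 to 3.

cos(1) - cos(10)

Let u = s**2 + 1, so du = 2*s ds. When s = 0, u = 1; when s = 3, u = 10.
The integral becomes ∫ sin(u) du from 1 to 10, with antiderivative -cos(u).
Back in s: F(s) = -cos(s**2 + 1).
Then F(3) - F(0) = (-cos(10)) - (-cos(1)) = cos(1) - cos(10).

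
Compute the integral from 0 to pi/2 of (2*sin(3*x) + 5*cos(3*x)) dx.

An antiderivative is F(x) = 5*sin(3*x)/3 - 2*cos(3*x)/3.
Then F(pi/2) - F(0) = (-5/3) - (-2/3) = -1.

-1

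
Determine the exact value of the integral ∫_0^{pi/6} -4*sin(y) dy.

-4 + 2*sqrt(3)

An antiderivative is F(y) = 4*cos(y).
Then F(pi/6) - F(0) = (2*sqrt(3)) - (4) = -4 + 2*sqrt(3).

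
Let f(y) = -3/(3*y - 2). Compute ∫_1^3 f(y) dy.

-log(7)

An antiderivative is F(y) = -log(3*y - 2).
Then F(3) - F(1) = (-log(7)) - (0) = -log(7).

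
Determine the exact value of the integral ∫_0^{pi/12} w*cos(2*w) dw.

Integrate by parts once (u = w, dv = cos(2*w) dw).
An antiderivative is F(w) = w*sin(2*w)/2 + cos(2*w)/4.
Then F(pi/12) - F(0) = (pi/48 + sqrt(3)/8) - (1/4) = -1/4 + pi/48 + sqrt(3)/8.

-1/4 + pi/48 + sqrt(3)/8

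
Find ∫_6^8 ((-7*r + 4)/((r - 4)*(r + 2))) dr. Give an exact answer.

-3*log(5) + 2*log(2)

Factor the denominator: r**2 - 2*r - 8 = (r + 2)(r - 4).
Partial fractions: (-7*r + 4)/((r - 4)*(r + 2)) = -3/(r + 2) - 4/(r - 4).
An antiderivative is F(r) = -4*log(r - 4) - 3*log(r + 2).
Then F(8) - F(6) = (-11*log(2) - 3*log(5)) - (-13*log(2)) = -3*log(5) + 2*log(2).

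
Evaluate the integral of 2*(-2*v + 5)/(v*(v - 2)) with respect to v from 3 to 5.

Factor the denominator: v**2 - 2*v = v(v - 2).
Partial fractions: 2*(-2*v + 5)/(v*(v - 2)) = -5/v + 1/(v - 2).
An antiderivative is F(v) = -5*log(v) + log(v - 2).
Then F(5) - F(3) = (-5*log(5) + log(3)) - (-5*log(3)) = -5*log(5) + 6*log(3).

-5*log(5) + 6*log(3)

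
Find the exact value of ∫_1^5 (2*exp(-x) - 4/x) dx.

-4*log(5) - 2*exp(-5) + 2*exp(-1)

An antiderivative is F(x) = -4*log(x) - 2*exp(-x).
Then F(5) - F(1) = (-4*log(5) - 2*exp(-5)) - (-2*exp(-1)) = -4*log(5) - 2*exp(-5) + 2*exp(-1).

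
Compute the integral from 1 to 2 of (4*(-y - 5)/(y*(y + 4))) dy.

Factor the denominator: y**2 + 4*y = (y + 4)y.
Partial fractions: 4*(-y - 5)/(y*(y + 4)) = 1/(y + 4) - 5/y.
An antiderivative is F(y) = -5*log(y) + log(y + 4).
Then F(2) - F(1) = (log(3/16)) - (log(5)) = log(3/80).

log(3/80)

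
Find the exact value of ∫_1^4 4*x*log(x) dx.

Integrate by parts once (u = ln x, dv = 4*x dx).
An antiderivative is F(x) = x**2*(2*log(x) - 1).
Then F(4) - F(1) = (-16 + 64*log(2)) - (-1) = -15 + 64*log(2).

-15 + 64*log(2)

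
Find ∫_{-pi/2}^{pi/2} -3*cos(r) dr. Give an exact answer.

An antiderivative is F(r) = -3*sin(r).
Then F(pi/2) - F(-pi/2) = (-3) - (3) = -6.

-6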